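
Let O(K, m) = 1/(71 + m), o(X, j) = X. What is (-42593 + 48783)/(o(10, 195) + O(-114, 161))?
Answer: 1436080/2321 ≈ 618.73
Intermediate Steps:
(-42593 + 48783)/(o(10, 195) + O(-114, 161)) = (-42593 + 48783)/(10 + 1/(71 + 161)) = 6190/(10 + 1/232) = 6190/(2321/232) = 6190*(232/2321) = 1436080/2321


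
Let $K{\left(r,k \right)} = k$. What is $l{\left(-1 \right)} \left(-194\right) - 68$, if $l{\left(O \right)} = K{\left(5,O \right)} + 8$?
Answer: $-1426$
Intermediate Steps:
$l{\left(O \right)} = 8 + O$ ($l{\left(O \right)} = O + 8 = 8 + O$)
$l{\left(-1 \right)} \left(-194\right) - 68 = \left(8 - 1\right) \left(-194\right) - 68 = 7 \left(-194\right) - 68 = -1358 - 68 = -1426$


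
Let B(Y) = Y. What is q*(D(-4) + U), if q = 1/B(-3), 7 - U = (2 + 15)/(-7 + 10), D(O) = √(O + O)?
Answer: -4/9 - 2*I*√2/3 ≈ -0.44444 - 0.94281*I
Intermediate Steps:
D(O) = √2*√O (D(O) = √(2*O) = √2*√O)
U = 4/3 (U = 7 - (2 + 15)/(-7 + 10) = 7 - 17/3 = 4/3 ≈ 1.3333)
q = -⅓ (q = 1/(-3) = -⅓ ≈ -0.33333)
q*(D(-4) + U) = -(√2*√(-4) + 4/3)/3 = -(√2*(2*I) + 4/3)/3 = -(2*I*√2 + 4/3)/3 = -(4/3 + 2*I*√2)/3 = -4/9 - 2*I*√2/3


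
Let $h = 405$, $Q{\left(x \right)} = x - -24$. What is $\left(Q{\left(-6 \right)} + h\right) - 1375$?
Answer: $-952$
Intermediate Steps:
$Q{\left(x \right)} = 24 + x$ ($Q{\left(x \right)} = x + 24 = 24 + x$)
$\left(Q{\left(-6 \right)} + h\right) - 1375 = \left(\left(24 - 6\right) + 405\right) - 1375 = \left(18 + 405\right) - 1375 = 423 - 1375 = -952$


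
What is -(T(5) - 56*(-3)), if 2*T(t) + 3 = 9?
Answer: -171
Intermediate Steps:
T(t) = 3 (T(t) = -3/2 + (½)*9 = -3/2 + 9/2 = 3)
-(T(5) - 56*(-3)) = -(3 - 56*(-3)) = -(3 - 14*(-12)) = -(3 + 168) = -1*171 = -171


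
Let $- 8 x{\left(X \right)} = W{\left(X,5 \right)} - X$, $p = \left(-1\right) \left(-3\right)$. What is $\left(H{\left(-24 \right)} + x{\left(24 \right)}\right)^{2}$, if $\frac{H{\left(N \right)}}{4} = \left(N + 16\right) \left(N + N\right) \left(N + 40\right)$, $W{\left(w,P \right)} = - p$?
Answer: $\frac{38665323225}{64} \approx 6.0415 \cdot 10^{8}$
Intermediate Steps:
$p = 3$
$W{\left(w,P \right)} = -3$ ($W{\left(w,P \right)} = \left(-1\right) 3 = -3$)
$x{\left(X \right)} = \frac{3}{8} + \frac{X}{8}$ ($x{\left(X \right)} = - \frac{-3 - X}{8} = \frac{3}{8} + \frac{X}{8}$)
$H{\left(N \right)} = 8 N \left(16 + N\right) \left(40 + N\right)$ ($H{\left(N \right)} = 4 \left(N + 16\right) \left(N + N\right) \left(N + 40\right) = 4 \left(16 + N\right) 2 N \left(40 + N\right) = 4 \cdot 2 N \left(16 + N\right) \left(40 + N\right) = 8 N \left(16 + N\right) \left(40 + N\right)$)
$\left(H{\left(-24 \right)} + x{\left(24 \right)}\right)^{2} = \left(8 \left(-24\right) \left(640 + \left(-24\right)^{2} + 56 \left(-24\right)\right) + \left(\frac{3}{8} + \frac{1}{8} \cdot 24\right)\right)^{2} = \left(8 \left(-24\right) \left(640 + 576 - 1344\right) + \left(\frac{3}{8} + 3\right)\right)^{2} = \left(8 \left(-24\right) \left(-128\right) + \frac{27}{8}\right)^{2} = \left(24576 + \frac{27}{8}\right)^{2} = \left(\frac{196635}{8}\right)^{2} = \frac{38665323225}{64}$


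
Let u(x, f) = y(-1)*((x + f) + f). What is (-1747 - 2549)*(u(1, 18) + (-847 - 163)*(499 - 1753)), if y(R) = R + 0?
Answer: -5440896888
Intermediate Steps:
y(R) = R
u(x, f) = -x - 2*f (u(x, f) = -((x + f) + f) = -((f + x) + f) = -(x + 2*f) = -x - 2*f)
(-1747 - 2549)*(u(1, 18) + (-847 - 163)*(499 - 1753)) = (-1747 - 2549)*((-1*1 - 2*18) + (-847 - 163)*(499 - 1753)) = -4296*((-1 - 36) - 1010*(-1254)) = -4296*(-37 + 1266540) = -4296*1266503 = -5440896888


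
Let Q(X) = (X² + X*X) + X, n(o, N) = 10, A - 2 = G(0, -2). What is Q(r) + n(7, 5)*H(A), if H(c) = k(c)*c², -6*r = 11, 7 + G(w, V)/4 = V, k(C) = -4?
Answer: -416116/9 ≈ -46235.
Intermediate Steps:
G(w, V) = -28 + 4*V
A = -34 (A = 2 + (-28 + 4*(-2)) = 2 + (-28 - 8) = 2 - 36 = -34)
r = -11/6 (r = -⅙*11 = -11/6 ≈ -1.8333)
H(c) = -4*c²
Q(X) = X + 2*X² (Q(X) = (X² + X²) + X = 2*X² + X = X + 2*X²)
Q(r) + n(7, 5)*H(A) = -11*(1 + 2*(-11/6))/6 + 10*(-4*(-34)²) = -11*(1 - 11/3)/6 + 10*(-4*1156) = -11/6*(-8/3) + 10*(-4624) = 44/9 - 46240 = -416116/9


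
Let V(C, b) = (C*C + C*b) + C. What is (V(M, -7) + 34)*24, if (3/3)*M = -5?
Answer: 2136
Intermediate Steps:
M = -5
V(C, b) = C + C² + C*b (V(C, b) = (C² + C*b) + C = C + C² + C*b)
(V(M, -7) + 34)*24 = (-5*(1 - 5 - 7) + 34)*24 = (-5*(-11) + 34)*24 = (55 + 34)*24 = 89*24 = 2136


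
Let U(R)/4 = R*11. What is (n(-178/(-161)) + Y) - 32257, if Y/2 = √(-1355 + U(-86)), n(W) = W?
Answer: -5193199/161 + 6*I*√571 ≈ -32256.0 + 143.37*I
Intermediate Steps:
U(R) = 44*R (U(R) = 4*(R*11) = 4*(11*R) = 44*R)
Y = 6*I*√571 (Y = 2*√(-1355 + 44*(-86)) = 2*√(-1355 - 3784) = 2*√(-5139) = 2*(3*I*√571) = 6*I*√571 ≈ 143.37*I)
(n(-178/(-161)) + Y) - 32257 = (-178/(-161) + 6*I*√571) - 32257 = (-178*(-1/161) + 6*I*√571) - 32257 = (178/161 + 6*I*√571) - 32257 = -5193199/161 + 6*I*√571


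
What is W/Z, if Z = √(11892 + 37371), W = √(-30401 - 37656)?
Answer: I*√3352691991/49263 ≈ 1.1754*I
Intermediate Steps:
W = I*√68057 (W = √(-68057) = I*√68057 ≈ 260.88*I)
Z = √49263 ≈ 221.95
W/Z = (I*√68057)/(√49263) = (I*√68057)*(√49263/49263) = I*√3352691991/49263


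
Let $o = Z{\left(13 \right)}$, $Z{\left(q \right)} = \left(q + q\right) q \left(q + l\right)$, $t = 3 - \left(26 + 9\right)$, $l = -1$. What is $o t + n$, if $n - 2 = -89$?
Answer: $-129879$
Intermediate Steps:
$n = -87$ ($n = 2 - 89 = -87$)
$t = -32$ ($t = 3 - 35 = -32$)
$Z{\left(q \right)} = 2 q^{2} \left(-1 + q\right)$ ($Z{\left(q \right)} = \left(q + q\right) q \left(q - 1\right) = 2 q q \left(-1 + q\right) = 2 q^{2} \left(-1 + q\right)$)
$o = 4056$ ($o = 2 \cdot 13^{2} \left(-1 + 13\right) = 2 \cdot 169 \cdot 12 = 4056$)
$o t + n = 4056 \left(-32\right) - 87 = -129792 - 87 = -129879$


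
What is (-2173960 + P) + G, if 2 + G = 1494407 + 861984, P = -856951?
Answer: -674522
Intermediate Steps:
G = 2356389 (G = -2 + (1494407 + 861984) = -2 + 2356391 = 2356389)
(-2173960 + P) + G = (-2173960 - 856951) + 2356389 = -3030911 + 2356389 = -674522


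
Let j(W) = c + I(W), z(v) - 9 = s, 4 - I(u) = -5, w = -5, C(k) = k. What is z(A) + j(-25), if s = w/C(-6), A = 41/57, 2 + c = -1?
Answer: 95/6 ≈ 15.833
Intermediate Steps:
I(u) = 9 (I(u) = 4 - 1*(-5) = 4 + 5 = 9)
c = -3 (c = -2 - 1 = -3)
A = 41/57 (A = 41*(1/57) = 41/57 ≈ 0.71930)
s = 5/6 (s = -5/(-6) = -5*(-1/6) = 5/6 ≈ 0.83333)
z(v) = 59/6 (z(v) = 9 + 5/6 = 59/6)
j(W) = 6 (j(W) = -3 + 9 = 6)
z(A) + j(-25) = 59/6 + 6 = 95/6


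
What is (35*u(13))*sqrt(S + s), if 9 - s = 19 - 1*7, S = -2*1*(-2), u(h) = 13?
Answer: 455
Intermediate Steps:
S = 4 (S = -2*(-2) = 4)
s = -3 (s = 9 - (19 - 1*7) = 9 - (19 - 7) = 9 - 1*12 = 9 - 12 = -3)
(35*u(13))*sqrt(S + s) = (35*13)*sqrt(4 - 3) = 455*sqrt(1) = 455*1 = 455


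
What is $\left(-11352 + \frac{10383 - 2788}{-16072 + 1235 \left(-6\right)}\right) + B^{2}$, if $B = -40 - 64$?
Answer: $- \frac{12593947}{23482} \approx -536.32$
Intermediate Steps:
$B = -104$
$\left(-11352 + \frac{10383 - 2788}{-16072 + 1235 \left(-6\right)}\right) + B^{2} = \left(-11352 + \frac{10383 - 2788}{-16072 + 1235 \left(-6\right)}\right) + \left(-104\right)^{2} = \left(-11352 + \frac{7595}{-16072 - 7410}\right) + 10816 = \left(-11352 + \frac{7595}{-23482}\right) + 10816 = \left(-11352 + 7595 \left(- \frac{1}{23482}\right)\right) + 10816 = \left(-11352 - \frac{7595}{23482}\right) + 10816 = - \frac{266575259}{23482} + 10816 = - \frac{12593947}{23482}$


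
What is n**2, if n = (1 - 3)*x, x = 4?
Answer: 64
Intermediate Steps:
n = -8 (n = (1 - 3)*4 = -2*4 = -8)
n**2 = (-8)**2 = 64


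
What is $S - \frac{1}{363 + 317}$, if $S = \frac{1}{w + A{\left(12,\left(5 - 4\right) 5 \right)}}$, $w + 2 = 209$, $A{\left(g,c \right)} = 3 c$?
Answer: $\frac{229}{75480} \approx 0.0030339$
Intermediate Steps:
$w = 207$ ($w = -2 + 209 = 207$)
$S = \frac{1}{222}$ ($S = \frac{1}{207 + 3 \left(5 - 4\right) 5} = \frac{1}{207 + 3 \cdot 1 \cdot 5} = \frac{1}{207 + 3 \cdot 5} = \frac{1}{207 + 15} = \frac{1}{222} \approx 0.0045045$)
$S - \frac{1}{363 + 317} = \frac{1}{222} - \frac{1}{363 + 317} = \frac{1}{222} - \frac{1}{680} = \frac{229}{75480}$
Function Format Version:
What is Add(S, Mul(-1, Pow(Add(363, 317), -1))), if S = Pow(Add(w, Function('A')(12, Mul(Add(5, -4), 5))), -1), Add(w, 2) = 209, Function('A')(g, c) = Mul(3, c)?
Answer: Rational(229, 75480) ≈ 0.0030339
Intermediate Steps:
w = 207 (w = Add(-2, 209) = 207)
S = Rational(1, 222) (S = Pow(Add(207, Mul(3, Mul(Add(5, -4), 5))), -1) = Pow(Add(207, Mul(3, Mul(1, 5))), -1) = Pow(Add(207, Mul(3, 5)), -1) = Pow(Add(207, 15), -1) = Pow(222, -1) = Rational(1, 222) ≈ 0.0045045)
Add(S, Mul(-1, Pow(Add(363, 317), -1))) = Add(Rational(1, 222), Mul(-1, Pow(Add(363, 317), -1))) = Add(Rational(1, 222), Mul(-1, Pow(680, -1))) = Add(Rational(1, 222), Mul(-1, Rational(1, 680))) = Add(Rational(1, 222), Rational(-1, 680)) = Rational(229, 75480)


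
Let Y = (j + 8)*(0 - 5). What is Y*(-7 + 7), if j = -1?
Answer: 0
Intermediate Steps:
Y = -35 (Y = (-1 + 8)*(0 - 5) = 7*(-5) = -35)
Y*(-7 + 7) = -35*(-7 + 7) = -35*0 = 0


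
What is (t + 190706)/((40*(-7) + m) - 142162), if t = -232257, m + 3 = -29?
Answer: 41551/142474 ≈ 0.29164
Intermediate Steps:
m = -32 (m = -3 - 29 = -32)
(t + 190706)/((40*(-7) + m) - 142162) = (-232257 + 190706)/((40*(-7) - 32) - 142162) = -41551/((-280 - 32) - 142162) = -41551/(-312 - 142162) = -41551/(-142474) = -41551*(-1/142474) = 41551/142474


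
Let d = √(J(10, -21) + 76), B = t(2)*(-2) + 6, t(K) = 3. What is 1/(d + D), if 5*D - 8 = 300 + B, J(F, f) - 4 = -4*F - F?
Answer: 770/47057 - 25*√30/94114 ≈ 0.014908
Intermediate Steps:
J(F, f) = 4 - 5*F (J(F, f) = 4 + (-4*F - F) = 4 - 5*F)
B = 0 (B = 3*(-2) + 6 = -6 + 6 = 0)
D = 308/5 (D = 8/5 + (300 + 0)/5 = 8/5 + (⅕)*300 = 8/5 + 60 = 308/5 ≈ 61.600)
d = √30 (d = √((4 - 5*10) + 76) = √((4 - 50) + 76) = √(-46 + 76) = √30 ≈ 5.4772)
1/(d + D) = 1/(√30 + 308/5) = 1/(308/5 + √30)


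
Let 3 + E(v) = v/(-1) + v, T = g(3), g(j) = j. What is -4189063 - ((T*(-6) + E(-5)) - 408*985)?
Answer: -3787162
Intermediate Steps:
T = 3
E(v) = -3 (E(v) = -3 + (v/(-1) + v) = -3 + (v*(-1) + v) = -3 + (-v + v) = -3 + 0 = -3)
-4189063 - ((T*(-6) + E(-5)) - 408*985) = -4189063 - ((3*(-6) - 3) - 408*985) = -4189063 - ((-18 - 3) - 401880) = -4189063 - (-21 - 401880) = -4189063 - 1*(-401901) = -4189063 + 401901 = -3787162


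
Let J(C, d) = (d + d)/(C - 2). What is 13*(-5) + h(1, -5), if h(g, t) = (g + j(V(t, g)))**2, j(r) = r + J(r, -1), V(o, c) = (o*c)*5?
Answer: 369931/729 ≈ 507.45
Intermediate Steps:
J(C, d) = 2*d/(-2 + C) (J(C, d) = (2*d)/(-2 + C) = 2*d/(-2 + C))
V(o, c) = 5*c*o (V(o, c) = (c*o)*5 = 5*c*o)
j(r) = r - 2/(-2 + r) (j(r) = r + 2*(-1)/(-2 + r) = r - 2/(-2 + r))
h(g, t) = (g + (-2 + 5*g*t*(-2 + 5*g*t))/(-2 + 5*g*t))**2 (h(g, t) = (g + (-2 + (5*g*t)*(-2 + 5*g*t))/(-2 + 5*g*t))**2 = (g + (-2 + 5*g*t*(-2 + 5*g*t))/(-2 + 5*g*t))**2)
13*(-5) + h(1, -5) = 13*(-5) + (-2 + 1*(1 + 5*(-5))*(-2 + 5*1*(-5)))**2/(-2 + 5*1*(-5))**2 = -65 + (-2 + 1*(1 - 25)*(-2 - 25))**2/(-2 - 25)**2 = -65 + (-2 + 1*(-24)*(-27))**2/(-27)**2 = -65 + (-2 + 648)**2/729 = -65 + (1/729)*646**2 = -65 + (1/729)*417316 = -65 + 417316/729 = 369931/729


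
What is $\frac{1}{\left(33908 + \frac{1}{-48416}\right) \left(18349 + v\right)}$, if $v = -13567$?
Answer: $\frac{24208}{3925280137257} \approx 6.1672 \cdot 10^{-9}$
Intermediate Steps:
$\frac{1}{\left(33908 + \frac{1}{-48416}\right) \left(18349 + v\right)} = \frac{1}{\left(33908 + \frac{1}{-48416}\right) \left(18349 - 13567\right)} = \frac{1}{\left(33908 - \frac{1}{48416}\right) 4782} = \frac{1}{\frac{1641689727}{48416} \cdot 4782} = \frac{1}{\frac{3925280137257}{24208}} = \frac{24208}{3925280137257}$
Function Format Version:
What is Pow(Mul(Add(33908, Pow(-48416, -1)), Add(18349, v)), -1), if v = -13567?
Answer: Rational(24208, 3925280137257) ≈ 6.1672e-9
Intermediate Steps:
Pow(Mul(Add(33908, Pow(-48416, -1)), Add(18349, v)), -1) = Pow(Mul(Add(33908, Pow(-48416, -1)), Add(18349, -13567)), -1) = Pow(Mul(Add(33908, Rational(-1, 48416)), 4782), -1) = Pow(Mul(Rational(1641689727, 48416), 4782), -1) = Pow(Rational(3925280137257, 24208), -1) = Rational(24208, 3925280137257)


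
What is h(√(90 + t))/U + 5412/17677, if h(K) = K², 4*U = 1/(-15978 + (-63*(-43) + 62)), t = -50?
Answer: -3395783348/1607 ≈ -2.1131e+6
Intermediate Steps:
U = -1/52828 (U = 1/(4*(-15978 + (-63*(-43) + 62))) = 1/(4*(-15978 + (2709 + 62))) = 1/(4*(-15978 + 2771)) = (¼)/(-13207) = (¼)*(-1/13207) = -1/52828 ≈ -1.8929e-5)
h(√(90 + t))/U + 5412/17677 = (√(90 - 50))²/(-1/52828) + 5412/17677 = (√40)²*(-52828) + 5412*(1/17677) = (2*√10)²*(-52828) + 492/1607 = 40*(-52828) + 492/1607 = -2113120 + 492/1607 = -3395783348/1607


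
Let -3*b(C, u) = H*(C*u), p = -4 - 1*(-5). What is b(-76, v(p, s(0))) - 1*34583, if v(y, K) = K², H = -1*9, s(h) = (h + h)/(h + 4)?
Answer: -34583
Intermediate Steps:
p = 1 (p = -4 + 5 = 1)
s(h) = 2*h/(4 + h) (s(h) = (2*h)/(4 + h) = 2*h/(4 + h))
H = -9
b(C, u) = 3*C*u (b(C, u) = -(-3)*C*u = 3*C*u)
b(-76, v(p, s(0))) - 1*34583 = 3*(-76)*(2*0/(4 + 0))² - 1*34583 = 3*(-76)*(2*0/4)² - 34583 = 3*(-76)*(2*0*(¼))² - 34583 = 3*(-76)*0² - 34583 = 3*(-76)*0 - 34583 = 0 - 34583 = -34583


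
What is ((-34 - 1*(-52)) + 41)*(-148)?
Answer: -8732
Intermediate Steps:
((-34 - 1*(-52)) + 41)*(-148) = ((-34 + 52) + 41)*(-148) = (18 + 41)*(-148) = 59*(-148) = -8732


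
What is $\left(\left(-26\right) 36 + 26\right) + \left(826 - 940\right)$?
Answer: $-1024$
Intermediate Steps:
$\left(\left(-26\right) 36 + 26\right) + \left(826 - 940\right) = \left(-936 + 26\right) - 114 = -910 - 114 = -1024$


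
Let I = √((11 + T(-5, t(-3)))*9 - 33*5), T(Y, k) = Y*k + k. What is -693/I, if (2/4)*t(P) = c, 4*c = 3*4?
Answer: 231*I*√282/94 ≈ 41.268*I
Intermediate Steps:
c = 3 (c = (3*4)/4 = (¼)*12 = 3)
t(P) = 6 (t(P) = 2*3 = 6)
T(Y, k) = k + Y*k
I = I*√282 (I = √((11 + 6*(1 - 5))*9 - 33*5) = √((11 + 6*(-4))*9 - 165) = √((11 - 24)*9 - 165) = √(-13*9 - 165) = √(-117 - 165) = √(-282) = I*√282 ≈ 16.793*I)
-693/I = -693*(-I*√282/282) = -(-231)*I*√282/94 = 231*I*√282/94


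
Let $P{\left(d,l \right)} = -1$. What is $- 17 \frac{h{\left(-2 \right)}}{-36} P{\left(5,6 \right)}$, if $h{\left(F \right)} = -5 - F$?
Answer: $\frac{17}{12} \approx 1.4167$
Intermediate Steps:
$- 17 \frac{h{\left(-2 \right)}}{-36} P{\left(5,6 \right)} = - 17 \frac{-5 - -2}{-36} \left(-1\right) = - 17 \left(-5 + 2\right) \left(- \frac{1}{36}\right) \left(-1\right) = - 17 \left(\left(-3\right) \left(- \frac{1}{36}\right)\right) \left(-1\right) = \left(-17\right) \frac{1}{12} \left(-1\right) = \left(- \frac{17}{12}\right) \left(-1\right) = \frac{17}{12}$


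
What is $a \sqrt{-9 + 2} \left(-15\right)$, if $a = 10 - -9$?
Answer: $- 285 i \sqrt{7} \approx - 754.04 i$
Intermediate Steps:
$a = 19$ ($a = 10 + 9 = 19$)
$a \sqrt{-9 + 2} \left(-15\right) = 19 \sqrt{-9 + 2} \left(-15\right) = 19 \sqrt{-7} \left(-15\right) = 19 i \sqrt{7} \left(-15\right) = - 285 i \sqrt{7}$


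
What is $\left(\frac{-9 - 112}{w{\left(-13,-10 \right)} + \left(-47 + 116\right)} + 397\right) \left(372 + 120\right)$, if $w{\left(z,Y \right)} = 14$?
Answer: $\frac{16152360}{83} \approx 1.9461 \cdot 10^{5}$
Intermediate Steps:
$\left(\frac{-9 - 112}{w{\left(-13,-10 \right)} + \left(-47 + 116\right)} + 397\right) \left(372 + 120\right) = \left(\frac{-9 - 112}{14 + \left(-47 + 116\right)} + 397\right) \left(372 + 120\right) = \left(- \frac{121}{14 + 69} + 397\right) 492 = \left(- \frac{121}{83} + 397\right) 492 = \frac{32830}{83} \cdot 492 = \frac{16152360}{83}$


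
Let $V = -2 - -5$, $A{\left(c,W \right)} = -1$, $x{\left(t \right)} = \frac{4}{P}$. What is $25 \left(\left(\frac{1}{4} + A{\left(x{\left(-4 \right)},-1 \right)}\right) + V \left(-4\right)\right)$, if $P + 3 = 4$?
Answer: $- \frac{1275}{4} \approx -318.75$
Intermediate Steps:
$P = 1$ ($P = -3 + 4 = 1$)
$x{\left(t \right)} = 4$ ($x{\left(t \right)} = \frac{4}{1} = 4 \cdot 1 = 4$)
$V = 3$ ($V = -2 + 5 = 3$)
$25 \left(\left(\frac{1}{4} + A{\left(x{\left(-4 \right)},-1 \right)}\right) + V \left(-4\right)\right) = 25 \left(\left(\frac{1}{4} - 1\right) + 3 \left(-4\right)\right) = 25 \left(\left(\frac{1}{4} - 1\right) - 12\right) = 25 \left(- \frac{3}{4} - 12\right) = 25 \left(- \frac{51}{4}\right) = - \frac{1275}{4}$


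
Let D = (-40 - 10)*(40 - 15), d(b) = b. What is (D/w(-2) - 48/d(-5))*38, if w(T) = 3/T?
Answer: 480472/15 ≈ 32031.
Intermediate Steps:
D = -1250 (D = -50*25 = -1250)
(D/w(-2) - 48/d(-5))*38 = (-1250/(3/(-2)) - 48/(-5))*38 = (-1250/(3*(-½)) - 48*(-⅕))*38 = (-1250/(-3/2) + 48/5)*38 = (-1250*(-⅔) + 48/5)*38 = (2500/3 + 48/5)*38 = (12644/15)*38 = 480472/15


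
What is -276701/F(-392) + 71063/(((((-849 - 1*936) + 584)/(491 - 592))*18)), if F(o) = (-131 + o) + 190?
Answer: 930198233/799866 ≈ 1162.9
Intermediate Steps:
F(o) = 59 + o
-276701/F(-392) + 71063/(((((-849 - 1*936) + 584)/(491 - 592))*18)) = -276701/(59 - 392) + 71063/(((((-849 - 1*936) + 584)/(491 - 592))*18)) = -276701/(-333) + 71063/(((((-849 - 936) + 584)/(-101))*18)) = -276701*(-1/333) + 71063/((((-1785 + 584)*(-1/101))*18)) = 276701/333 + 71063/((-1201*(-1/101)*18)) = 276701/333 + 71063/(((1201/101)*18)) = 276701/333 + 71063/(21618/101) = 276701/333 + 71063*(101/21618) = 276701/333 + 7177363/21618 = 930198233/799866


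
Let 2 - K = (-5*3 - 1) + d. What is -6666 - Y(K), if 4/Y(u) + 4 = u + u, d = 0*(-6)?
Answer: -53329/8 ≈ -6666.1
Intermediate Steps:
d = 0
K = 18 (K = 2 - ((-5*3 - 1) + 0) = 2 - ((-15 - 1) + 0) = 2 - (-16 + 0) = 2 - 1*(-16) = 2 + 16 = 18)
Y(u) = 4/(-4 + 2*u) (Y(u) = 4/(-4 + (u + u)) = 4/(-4 + 2*u))
-6666 - Y(K) = -6666 - 2/(-2 + 18) = -6666 - 2/16 = -6666 - 1*⅛ = -6666 - ⅛ = -53329/8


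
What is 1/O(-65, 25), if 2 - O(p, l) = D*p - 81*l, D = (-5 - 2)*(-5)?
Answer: 1/4302 ≈ 0.00023245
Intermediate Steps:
D = 35 (D = -7*(-5) = 35)
O(p, l) = 2 - 35*p + 81*l (O(p, l) = 2 - (35*p - 81*l) = 2 - (-81*l + 35*p) = 2 + (-35*p + 81*l) = 2 - 35*p + 81*l)
1/O(-65, 25) = 1/(2 - 35*(-65) + 81*25) = 1/(2 + 2275 + 2025) = 1/4302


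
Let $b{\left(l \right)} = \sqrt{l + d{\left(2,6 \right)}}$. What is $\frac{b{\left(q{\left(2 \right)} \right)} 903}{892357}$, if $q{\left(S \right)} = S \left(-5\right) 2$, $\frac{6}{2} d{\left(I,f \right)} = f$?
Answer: $\frac{2709 i \sqrt{2}}{892357} \approx 0.0042932 i$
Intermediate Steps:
$d{\left(I,f \right)} = \frac{f}{3}$
$q{\left(S \right)} = - 10 S$ ($q{\left(S \right)} = - 5 S 2 = - 10 S$)
$b{\left(l \right)} = \sqrt{2 + l}$ ($b{\left(l \right)} = \sqrt{l + \frac{1}{3} \cdot 6} = \sqrt{l + 2} = \sqrt{2 + l}$)
$\frac{b{\left(q{\left(2 \right)} \right)} 903}{892357} = \frac{\sqrt{2 - 20} \cdot 903}{892357} = \sqrt{2 - 20} \cdot 903 \cdot \frac{1}{892357} = \sqrt{-18} \cdot 903 \cdot \frac{1}{892357} = 3 i \sqrt{2} \cdot 903 \cdot \frac{1}{892357} = 2709 i \sqrt{2} \cdot \frac{1}{892357} = \frac{2709 i \sqrt{2}}{892357}$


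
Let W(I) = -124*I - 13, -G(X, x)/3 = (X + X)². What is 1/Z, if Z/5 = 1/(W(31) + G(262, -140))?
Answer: -165517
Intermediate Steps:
G(X, x) = -12*X² (G(X, x) = -3*(X + X)² = -3*4*X² = -12*X²)
W(I) = -13 - 124*I
Z = -1/165517 (Z = 5/((-13 - 124*31) - 12*262²) = 5/((-13 - 3844) - 12*68644) = 5/(-3857 - 823728) = 5/(-827585) = 5*(-1/827585) = -1/165517 ≈ -6.0417e-6)
1/Z = 1/(-1/165517) = -165517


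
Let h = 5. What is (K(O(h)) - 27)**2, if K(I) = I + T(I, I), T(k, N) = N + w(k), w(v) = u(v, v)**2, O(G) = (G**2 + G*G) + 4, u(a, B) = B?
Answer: 8982009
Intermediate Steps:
O(G) = 4 + 2*G**2 (O(G) = (G**2 + G**2) + 4 = 2*G**2 + 4 = 4 + 2*G**2)
w(v) = v**2
T(k, N) = N + k**2
K(I) = I**2 + 2*I (K(I) = I + (I + I**2) = I**2 + 2*I)
(K(O(h)) - 27)**2 = ((4 + 2*5**2)*(2 + (4 + 2*5**2)) - 27)**2 = ((4 + 2*25)*(2 + (4 + 2*25)) - 27)**2 = ((4 + 50)*(2 + (4 + 50)) - 27)**2 = (54*(2 + 54) - 27)**2 = (54*56 - 27)**2 = (3024 - 27)**2 = 2997**2 = 8982009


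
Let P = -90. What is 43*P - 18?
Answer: -3888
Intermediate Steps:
43*P - 18 = 43*(-90) - 18 = -3870 - 18 = -3888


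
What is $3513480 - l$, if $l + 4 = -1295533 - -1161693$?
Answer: $3647324$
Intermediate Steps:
$l = -133844$ ($l = -4 - 133840 = -133844$)
$3513480 - l = 3513480 - -133844 = 3513480 + 133844 = 3647324$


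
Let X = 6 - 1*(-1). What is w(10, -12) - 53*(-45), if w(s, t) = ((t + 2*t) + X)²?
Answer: 3226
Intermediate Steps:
X = 7 (X = 6 + 1 = 7)
w(s, t) = (7 + 3*t)² (w(s, t) = ((t + 2*t) + 7)² = (3*t + 7)² = (7 + 3*t)²)
w(10, -12) - 53*(-45) = (7 + 3*(-12))² - 53*(-45) = (7 - 36)² + 2385 = (-29)² + 2385 = 841 + 2385 = 3226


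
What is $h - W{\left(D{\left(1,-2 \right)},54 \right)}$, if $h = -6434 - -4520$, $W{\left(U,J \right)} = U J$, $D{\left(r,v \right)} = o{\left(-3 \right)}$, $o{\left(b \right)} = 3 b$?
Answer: $-1428$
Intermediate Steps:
$D{\left(r,v \right)} = -9$ ($D{\left(r,v \right)} = 3 \left(-3\right) = -9$)
$W{\left(U,J \right)} = J U$
$h = -1914$ ($h = -6434 + 4520 = -1914$)
$h - W{\left(D{\left(1,-2 \right)},54 \right)} = -1914 - 54 \left(-9\right) = -1914 - -486 = -1914 + 486 = -1428$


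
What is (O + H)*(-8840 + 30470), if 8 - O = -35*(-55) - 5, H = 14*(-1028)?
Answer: -352655520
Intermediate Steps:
H = -14392
O = -1912 (O = 8 - (-35*(-55) - 5) = 8 - (1925 - 5) = 8 - 1*1920 = 8 - 1920 = -1912)
(O + H)*(-8840 + 30470) = (-1912 - 14392)*(-8840 + 30470) = -16304*21630 = -352655520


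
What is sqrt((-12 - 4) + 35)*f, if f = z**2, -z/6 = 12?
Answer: 5184*sqrt(19) ≈ 22597.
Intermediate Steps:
z = -72 (z = -6*12 = -72)
f = 5184 (f = (-72)**2 = 5184)
sqrt((-12 - 4) + 35)*f = sqrt((-12 - 4) + 35)*5184 = sqrt(-16 + 35)*5184 = sqrt(19)*5184 = 5184*sqrt(19)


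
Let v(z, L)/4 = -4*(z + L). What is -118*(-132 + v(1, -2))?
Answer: 13688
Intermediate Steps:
v(z, L) = -16*L - 16*z (v(z, L) = 4*(-4*(z + L)) = 4*(-4*(L + z)) = 4*(-4*L - 4*z) = -16*L - 16*z)
-118*(-132 + v(1, -2)) = -118*(-132 + (-16*(-2) - 16*1)) = -118*(-132 + (32 - 16)) = -118*(-132 + 16) = -118*(-116) = 13688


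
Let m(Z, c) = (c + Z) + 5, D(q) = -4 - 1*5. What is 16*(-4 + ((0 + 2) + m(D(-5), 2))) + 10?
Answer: -54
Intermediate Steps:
D(q) = -9 (D(q) = -4 - 5 = -9)
m(Z, c) = 5 + Z + c (m(Z, c) = (Z + c) + 5 = 5 + Z + c)
16*(-4 + ((0 + 2) + m(D(-5), 2))) + 10 = 16*(-4 + ((0 + 2) + (5 - 9 + 2))) + 10 = 16*(-4 + (2 - 2)) + 10 = 16*(-4 + 0) + 10 = 16*(-4) + 10 = -64 + 10 = -54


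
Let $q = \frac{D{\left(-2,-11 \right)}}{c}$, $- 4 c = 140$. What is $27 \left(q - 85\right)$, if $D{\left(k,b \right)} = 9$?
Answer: $- \frac{80568}{35} \approx -2301.9$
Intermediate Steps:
$c = -35$ ($c = \left(- \frac{1}{4}\right) 140 = -35$)
$q = - \frac{9}{35}$ ($q = \frac{9}{-35} = 9 \left(- \frac{1}{35}\right) = - \frac{9}{35} \approx -0.25714$)
$27 \left(q - 85\right) = 27 \left(- \frac{9}{35} - 85\right) = 27 \left(- \frac{2984}{35}\right) = - \frac{80568}{35}$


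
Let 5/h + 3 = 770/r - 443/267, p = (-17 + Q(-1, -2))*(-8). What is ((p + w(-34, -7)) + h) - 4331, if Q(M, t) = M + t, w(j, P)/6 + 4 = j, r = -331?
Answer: -2716182131/617354 ≈ -4399.7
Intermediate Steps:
w(j, P) = -24 + 6*j
p = 160 (p = (-17 + (-1 - 2))*(-8) = (-17 - 3)*(-8) = -20*(-8) = 160)
h = -441885/617354 (h = 5/(-3 + (770/(-331) - 443/267)) = 5/(-3 + (770*(-1/331) - 443*1/267)) = 5/(-3 + (-770/331 - 443/267)) = 5/(-3 - 352223/88377) = 5/(-617354/88377) = 5*(-88377/617354) = -441885/617354 ≈ -0.71577)
((p + w(-34, -7)) + h) - 4331 = ((160 + (-24 + 6*(-34))) - 441885/617354) - 4331 = ((160 + (-24 - 204)) - 441885/617354) - 4331 = ((160 - 228) - 441885/617354) - 4331 = (-68 - 441885/617354) - 4331 = -42421957/617354 - 4331 = -2716182131/617354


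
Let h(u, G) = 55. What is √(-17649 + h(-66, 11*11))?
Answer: I*√17594 ≈ 132.64*I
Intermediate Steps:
√(-17649 + h(-66, 11*11)) = √(-17649 + 55) = √(-17594) = I*√17594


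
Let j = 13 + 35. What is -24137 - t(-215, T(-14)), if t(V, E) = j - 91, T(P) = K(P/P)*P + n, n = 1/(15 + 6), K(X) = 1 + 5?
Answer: -24094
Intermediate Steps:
K(X) = 6
j = 48
n = 1/21 ≈ 0.047619
T(P) = 1/21 + 6*P (T(P) = 6*P + 1/21 = 1/21 + 6*P)
t(V, E) = -43 (t(V, E) = 48 - 91 = -43)
-24137 - t(-215, T(-14)) = -24137 - 1*(-43) = -24137 + 43 = -24094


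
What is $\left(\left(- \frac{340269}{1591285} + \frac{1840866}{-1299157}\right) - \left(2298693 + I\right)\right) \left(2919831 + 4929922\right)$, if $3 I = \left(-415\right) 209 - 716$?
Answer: $- \frac{6499449823566479635109101}{364822772955} \approx -1.7815 \cdot 10^{13}$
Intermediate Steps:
$I = - \frac{87451}{3}$ ($I = \frac{\left(-415\right) 209 - 716}{3} = \frac{-86735 - 716}{3} = \frac{1}{3} \left(-87451\right) = - \frac{87451}{3} \approx -29150.0$)
$\left(\left(- \frac{340269}{1591285} + \frac{1840866}{-1299157}\right) - \left(2298693 + I\right)\right) \left(2919831 + 4929922\right) = \left(\left(- \frac{340269}{1591285} + \frac{1840866}{-1299157}\right) - \frac{6808628}{3}\right) \left(2919831 + 4929922\right) = \left(\left(\left(-340269\right) \frac{1}{1591285} + 1840866 \left(- \frac{1}{1299157}\right)\right) + \left(-2298693 + \frac{87451}{3}\right)\right) 7849753 = \left(\left(- \frac{340269}{1591285} - \frac{1840866}{1299157}\right) - \frac{6808628}{3}\right) 7849753 = \left(- \frac{198317959179}{121607590985} - \frac{6808628}{3}\right) 7849753 = \left(- \frac{827981443946896117}{364822772955}\right) 7849753 = - \frac{6499449823566479635109101}{364822772955}$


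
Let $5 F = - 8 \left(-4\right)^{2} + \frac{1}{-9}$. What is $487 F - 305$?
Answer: $- \frac{575236}{45} \approx -12783.0$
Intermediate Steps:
$F = - \frac{1153}{45}$ ($F = \frac{- 8 \left(-4\right)^{2} + \frac{1}{-9}}{5} = \frac{\left(-8\right) 16 - \frac{1}{9}}{5} = \frac{-128 - \frac{1}{9}}{5} = \frac{1}{5} \left(- \frac{1153}{9}\right) = - \frac{1153}{45} \approx -25.622$)
$487 F - 305 = 487 \left(- \frac{1153}{45}\right) - 305 = - \frac{561511}{45} - 305 = - \frac{575236}{45}$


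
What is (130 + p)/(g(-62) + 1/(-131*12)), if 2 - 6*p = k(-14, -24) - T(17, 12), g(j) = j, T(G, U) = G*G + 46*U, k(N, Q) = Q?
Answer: -431514/97465 ≈ -4.4274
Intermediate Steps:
T(G, U) = G² + 46*U
p = 289/2 (p = ⅓ - (-24 - (17² + 46*12))/6 = ⅓ - (-24 - (289 + 552))/6 = ⅓ - (-24 - 1*841)/6 = ⅓ - (-24 - 841)/6 = ⅓ - ⅙*(-865) = ⅓ + 865/6 = 289/2 ≈ 144.50)
(130 + p)/(g(-62) + 1/(-131*12)) = (130 + 289/2)/(-62 + 1/(-131*12)) = 549/(2*(-62 + 1/(-1572))) = 549/(2*(-62 - 1/1572)) = 549/(2*(-97465/1572)) = (549/2)*(-1572/97465) = -431514/97465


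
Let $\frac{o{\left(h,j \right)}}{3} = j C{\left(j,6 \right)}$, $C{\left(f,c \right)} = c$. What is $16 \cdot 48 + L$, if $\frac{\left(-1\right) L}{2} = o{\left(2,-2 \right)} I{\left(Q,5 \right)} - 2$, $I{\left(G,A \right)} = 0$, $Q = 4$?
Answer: $772$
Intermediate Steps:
$o{\left(h,j \right)} = 18 j$ ($o{\left(h,j \right)} = 3 j 6 = 3 \cdot 6 j = 18 j$)
$L = 4$ ($L = - 2 \left(18 \left(-2\right) 0 - 2\right) = - 2 \left(\left(-36\right) 0 - 2\right) = - 2 \left(0 - 2\right) = \left(-2\right) \left(-2\right) = 4$)
$16 \cdot 48 + L = 16 \cdot 48 + 4 = 768 + 4 = 772$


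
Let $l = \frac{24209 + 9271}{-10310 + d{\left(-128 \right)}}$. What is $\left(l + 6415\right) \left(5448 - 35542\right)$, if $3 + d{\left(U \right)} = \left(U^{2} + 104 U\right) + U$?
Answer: $- \frac{1421600083570}{7369} \approx -1.9292 \cdot 10^{8}$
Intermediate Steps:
$d{\left(U \right)} = -3 + U^{2} + 105 U$ ($d{\left(U \right)} = -3 + \left(\left(U^{2} + 104 U\right) + U\right) = -3 + \left(U^{2} + 105 U\right) = -3 + U^{2} + 105 U$)
$l = - \frac{33480}{7369}$ ($l = \frac{24209 + 9271}{-10310 + \left(-3 + \left(-128\right)^{2} + 105 \left(-128\right)\right)} = \frac{33480}{-10310 - -2941} = \frac{33480}{-10310 + 2941} = \frac{33480}{-7369} = 33480 \left(- \frac{1}{7369}\right) = - \frac{33480}{7369} \approx -4.5434$)
$\left(l + 6415\right) \left(5448 - 35542\right) = \left(- \frac{33480}{7369} + 6415\right) \left(5448 - 35542\right) = \frac{47238655}{7369} \left(-30094\right) = - \frac{1421600083570}{7369}$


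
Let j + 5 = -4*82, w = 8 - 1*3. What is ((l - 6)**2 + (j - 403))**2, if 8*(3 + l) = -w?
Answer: 1695380625/4096 ≈ 4.1391e+5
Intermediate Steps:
w = 5 (w = 8 - 3 = 5)
l = -29/8 (l = -3 + (-1*5)/8 = -3 + (1/8)*(-5) = -3 - 5/8 = -29/8 ≈ -3.6250)
j = -333 (j = -5 - 4*82 = -5 - 328 = -333)
((l - 6)**2 + (j - 403))**2 = ((-29/8 - 6)**2 + (-333 - 403))**2 = ((-77/8)**2 - 736)**2 = (5929/64 - 736)**2 = (-41175/64)**2 = 1695380625/4096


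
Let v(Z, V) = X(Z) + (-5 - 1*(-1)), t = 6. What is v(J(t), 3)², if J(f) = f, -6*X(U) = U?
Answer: 25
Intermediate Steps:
X(U) = -U/6
v(Z, V) = -4 - Z/6 (v(Z, V) = -Z/6 + (-5 - 1*(-1)) = -Z/6 + (-5 + 1) = -Z/6 - 4 = -4 - Z/6)
v(J(t), 3)² = (-4 - ⅙*6)² = (-4 - 1)² = (-5)² = 25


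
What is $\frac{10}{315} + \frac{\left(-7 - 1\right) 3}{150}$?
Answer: $- \frac{202}{1575} \approx -0.12825$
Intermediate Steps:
$\frac{10}{315} + \frac{\left(-7 - 1\right) 3}{150} = 10 \cdot \frac{1}{315} + \left(-8\right) 3 \cdot \frac{1}{150} = \frac{2}{63} - \frac{4}{25} = - \frac{202}{1575}$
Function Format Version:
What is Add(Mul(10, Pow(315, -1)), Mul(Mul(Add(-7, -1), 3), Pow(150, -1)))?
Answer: Rational(-202, 1575) ≈ -0.12825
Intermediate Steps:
Add(Mul(10, Pow(315, -1)), Mul(Mul(Add(-7, -1), 3), Pow(150, -1))) = Add(Mul(10, Rational(1, 315)), Mul(Mul(-8, 3), Rational(1, 150))) = Add(Rational(2, 63), Mul(-24, Rational(1, 150))) = Add(Rational(2, 63), Rational(-4, 25)) = Rational(-202, 1575)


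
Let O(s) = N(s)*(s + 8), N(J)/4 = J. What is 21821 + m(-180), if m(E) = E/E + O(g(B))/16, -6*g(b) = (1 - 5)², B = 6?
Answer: 196366/9 ≈ 21818.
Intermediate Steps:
N(J) = 4*J
g(b) = -8/3 (g(b) = -(1 - 5)²/6 = -⅙*(-4)² = -⅙*16 = -8/3)
O(s) = 4*s*(8 + s) (O(s) = (4*s)*(s + 8) = (4*s)*(8 + s) = 4*s*(8 + s))
m(E) = -23/9 (m(E) = E/E + (4*(-8/3)*(8 - 8/3))/16 = 1 + (4*(-8/3)*(16/3))*(1/16) = 1 - 512/9*1/16 = 1 - 32/9 = -23/9)
21821 + m(-180) = 21821 - 23/9 = 196366/9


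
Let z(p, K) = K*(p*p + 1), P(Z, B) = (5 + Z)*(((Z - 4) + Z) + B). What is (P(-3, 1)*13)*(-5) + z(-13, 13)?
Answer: 3380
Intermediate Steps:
P(Z, B) = (5 + Z)*(-4 + B + 2*Z) (P(Z, B) = (5 + Z)*(((-4 + Z) + Z) + B) = (5 + Z)*((-4 + 2*Z) + B) = (5 + Z)*(-4 + B + 2*Z))
z(p, K) = K*(1 + p²) (z(p, K) = K*(p² + 1) = K*(1 + p²))
(P(-3, 1)*13)*(-5) + z(-13, 13) = ((-20 + 2*(-3)² + 5*1 + 6*(-3) + 1*(-3))*13)*(-5) + 13*(1 + (-13)²) = ((-20 + 2*9 + 5 - 18 - 3)*13)*(-5) + 13*(1 + 169) = ((-20 + 18 + 5 - 18 - 3)*13)*(-5) + 13*170 = -18*13*(-5) + 2210 = -234*(-5) + 2210 = 1170 + 2210 = 3380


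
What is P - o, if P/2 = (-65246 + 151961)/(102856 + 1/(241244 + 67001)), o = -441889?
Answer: 14010076913515319/31704847721 ≈ 4.4189e+5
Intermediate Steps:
P = 53458930350/31704847721 (P = 2*((-65246 + 151961)/(102856 + 1/(241244 + 67001))) = 2*(86715/(102856 + 1/308245)) = 2*(86715/(31704847721/308245)) = 2*(86715*(308245/31704847721)) = 2*(26729465175/31704847721) = 53458930350/31704847721 ≈ 1.6861)
P - o = 53458930350/31704847721 - 1*(-441889) = 53458930350/31704847721 + 441889 = 14010076913515319/31704847721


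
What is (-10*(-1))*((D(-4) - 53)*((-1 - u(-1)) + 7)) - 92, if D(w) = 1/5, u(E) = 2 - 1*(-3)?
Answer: -620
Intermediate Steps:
u(E) = 5 (u(E) = 2 + 3 = 5)
D(w) = ⅕
(-10*(-1))*((D(-4) - 53)*((-1 - u(-1)) + 7)) - 92 = (-10*(-1))*((⅕ - 53)*((-1 - 1*5) + 7)) - 92 = 10*(-264*((-1 - 5) + 7)/5) - 92 = 10*(-264*(-6 + 7)/5) - 92 = 10*(-264/5*1) - 92 = 10*(-264/5) - 92 = -528 - 92 = -620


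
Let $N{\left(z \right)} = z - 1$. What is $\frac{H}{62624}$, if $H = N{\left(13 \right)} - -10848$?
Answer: $\frac{2715}{15656} \approx 0.17342$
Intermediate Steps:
$N{\left(z \right)} = -1 + z$
$H = 10860$ ($H = \left(-1 + 13\right) - -10848 = 12 + 10848 = 10860$)
$\frac{H}{62624} = \frac{10860}{62624} = 10860 \cdot \frac{1}{62624} = \frac{2715}{15656}$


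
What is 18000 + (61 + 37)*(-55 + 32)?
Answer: 15746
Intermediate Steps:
18000 + (61 + 37)*(-55 + 32) = 18000 + 98*(-23) = 18000 - 2254 = 15746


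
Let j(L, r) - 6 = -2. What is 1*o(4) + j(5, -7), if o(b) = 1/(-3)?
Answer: 11/3 ≈ 3.6667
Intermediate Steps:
o(b) = -⅓
j(L, r) = 4 (j(L, r) = 6 - 2 = 4)
1*o(4) + j(5, -7) = 1*(-⅓) + 4 = -⅓ + 4 = 11/3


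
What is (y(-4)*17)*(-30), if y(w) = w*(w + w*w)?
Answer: 24480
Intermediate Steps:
y(w) = w*(w + w²)
(y(-4)*17)*(-30) = (((-4)²*(1 - 4))*17)*(-30) = ((16*(-3))*17)*(-30) = -48*17*(-30) = -816*(-30) = 24480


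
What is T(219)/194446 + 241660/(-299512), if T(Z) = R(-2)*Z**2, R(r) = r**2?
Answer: 1308719971/7279863794 ≈ 0.17977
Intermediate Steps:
T(Z) = 4*Z**2 (T(Z) = (-2)**2*Z**2 = 4*Z**2)
T(219)/194446 + 241660/(-299512) = (4*219**2)/194446 + 241660/(-299512) = (4*47961)*(1/194446) + 241660*(-1/299512) = 191844*(1/194446) - 60415/74878 = 95922/97223 - 60415/74878 = 1308719971/7279863794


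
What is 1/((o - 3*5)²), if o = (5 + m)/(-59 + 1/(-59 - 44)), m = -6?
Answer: 36942084/8293198489 ≈ 0.0044545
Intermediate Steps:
o = 103/6078 (o = (5 - 6)/(-59 + 1/(-59 - 44)) = -1/(-59 + 1/(-103)) = -1/(-59 - 1/103) = -1/(-6078/103) = -1*(-103/6078) = 103/6078 ≈ 0.016946)
1/((o - 3*5)²) = 1/((103/6078 - 3*5)²) = 1/((103/6078 - 15)²) = 1/((-91067/6078)²) = 1/(8293198489/36942084) = 36942084/8293198489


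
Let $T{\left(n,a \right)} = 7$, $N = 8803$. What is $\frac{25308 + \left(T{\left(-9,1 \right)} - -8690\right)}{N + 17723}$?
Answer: $\frac{11335}{8842} \approx 1.2819$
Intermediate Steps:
$\frac{25308 + \left(T{\left(-9,1 \right)} - -8690\right)}{N + 17723} = \frac{25308 + \left(7 - -8690\right)}{8803 + 17723} = \frac{25308 + \left(7 + 8690\right)}{26526} = \left(25308 + 8697\right) \frac{1}{26526} = 34005 \cdot \frac{1}{26526} = \frac{11335}{8842}$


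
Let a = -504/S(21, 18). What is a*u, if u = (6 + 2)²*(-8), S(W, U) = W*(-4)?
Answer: -3072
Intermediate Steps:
S(W, U) = -4*W
u = -512 (u = 8²*(-8) = 64*(-8) = -512)
a = 6 (a = -504/((-4*21)) = -504/(-84) = -504*(-1/84) = 6)
a*u = 6*(-512) = -3072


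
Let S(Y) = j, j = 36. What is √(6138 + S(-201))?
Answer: 21*√14 ≈ 78.575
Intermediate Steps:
S(Y) = 36
√(6138 + S(-201)) = √(6138 + 36) = √6174 = 21*√14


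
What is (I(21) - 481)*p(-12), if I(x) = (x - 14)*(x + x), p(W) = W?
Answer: 2244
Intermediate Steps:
I(x) = 2*x*(-14 + x) (I(x) = (-14 + x)*(2*x) = 2*x*(-14 + x))
(I(21) - 481)*p(-12) = (2*21*(-14 + 21) - 481)*(-12) = (2*21*7 - 481)*(-12) = (294 - 481)*(-12) = -187*(-12) = 2244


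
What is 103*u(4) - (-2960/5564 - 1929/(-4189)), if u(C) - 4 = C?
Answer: 4801781397/5826899 ≈ 824.07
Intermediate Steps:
u(C) = 4 + C
103*u(4) - (-2960/5564 - 1929/(-4189)) = 103*(4 + 4) - (-2960/5564 - 1929/(-4189)) = 103*8 - (-2960*1/5564 - 1929*(-1/4189)) = 824 - (-740/1391 + 1929/4189) = 824 - 1*(-416621/5826899) = 824 + 416621/5826899 = 4801781397/5826899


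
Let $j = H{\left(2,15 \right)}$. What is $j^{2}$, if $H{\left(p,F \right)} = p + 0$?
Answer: $4$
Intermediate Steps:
$H{\left(p,F \right)} = p$
$j = 2$
$j^{2} = 2^{2} = 4$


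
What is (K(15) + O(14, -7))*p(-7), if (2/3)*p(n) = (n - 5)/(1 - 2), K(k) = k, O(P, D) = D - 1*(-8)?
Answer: 288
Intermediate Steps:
O(P, D) = 8 + D (O(P, D) = D + 8 = 8 + D)
p(n) = 15/2 - 3*n/2 (p(n) = 3*((n - 5)/(1 - 2))/2 = 3*((-5 + n)/(-1))/2 = 3*((-5 + n)*(-1))/2 = 3*(5 - n)/2 = 15/2 - 3*n/2)
(K(15) + O(14, -7))*p(-7) = (15 + (8 - 7))*(15/2 - 3/2*(-7)) = (15 + 1)*(15/2 + 21/2) = 16*18 = 288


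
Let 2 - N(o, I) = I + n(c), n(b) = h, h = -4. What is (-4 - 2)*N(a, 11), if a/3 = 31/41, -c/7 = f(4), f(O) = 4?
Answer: 30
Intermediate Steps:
c = -28 (c = -7*4 = -28)
n(b) = -4
a = 93/41 (a = 3*(31/41) = 93/41 ≈ 2.2683)
N(o, I) = 6 - I (N(o, I) = 2 - (I - 4) = 2 - (-4 + I) = 2 + (4 - I) = 6 - I)
(-4 - 2)*N(a, 11) = (-4 - 2)*(6 - 1*11) = -6*(6 - 11) = -6*(-5) = 30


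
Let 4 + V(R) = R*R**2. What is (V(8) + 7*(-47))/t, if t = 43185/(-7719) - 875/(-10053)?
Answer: -4630080051/142461560 ≈ -32.501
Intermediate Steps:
V(R) = -4 + R**3 (V(R) = -4 + R*R**2 = -4 + R**3)
t = -142461560/25866369 (t = 43185*(-1/7719) - 875*(-1/10053) = -14395/2573 + 875/10053 = -142461560/25866369 ≈ -5.5076)
(V(8) + 7*(-47))/t = ((-4 + 8**3) + 7*(-47))/(-142461560/25866369) = ((-4 + 512) - 329)*(-25866369/142461560) = (508 - 329)*(-25866369/142461560) = 179*(-25866369/142461560) = -4630080051/142461560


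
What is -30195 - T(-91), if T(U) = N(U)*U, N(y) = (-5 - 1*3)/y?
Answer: -30187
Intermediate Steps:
N(y) = -8/y (N(y) = (-5 - 3)/y = -8/y)
T(U) = -8 (T(U) = (-8/U)*U = -8)
-30195 - T(-91) = -30195 - 1*(-8) = -30195 + 8 = -30187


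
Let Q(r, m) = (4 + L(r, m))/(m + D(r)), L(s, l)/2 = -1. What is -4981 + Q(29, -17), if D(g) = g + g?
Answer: -204219/41 ≈ -4981.0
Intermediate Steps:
L(s, l) = -2 (L(s, l) = 2*(-1) = -2)
D(g) = 2*g
Q(r, m) = 2/(m + 2*r) (Q(r, m) = (4 - 2)/(m + 2*r) = 2/(m + 2*r))
-4981 + Q(29, -17) = -4981 + 2/(-17 + 2*29) = -4981 + 2/(-17 + 58) = -4981 + 2/41 = -204219/41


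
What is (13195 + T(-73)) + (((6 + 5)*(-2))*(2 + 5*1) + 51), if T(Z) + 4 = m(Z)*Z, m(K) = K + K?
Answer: 23746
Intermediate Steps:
m(K) = 2*K
T(Z) = -4 + 2*Z² (T(Z) = -4 + (2*Z)*Z = -4 + 2*Z²)
(13195 + T(-73)) + (((6 + 5)*(-2))*(2 + 5*1) + 51) = (13195 + (-4 + 2*(-73)²)) + (((6 + 5)*(-2))*(2 + 5*1) + 51) = (13195 + (-4 + 2*5329)) + ((11*(-2))*(2 + 5) + 51) = (13195 + (-4 + 10658)) + (-22*7 + 51) = (13195 + 10654) + (-154 + 51) = 23849 - 103 = 23746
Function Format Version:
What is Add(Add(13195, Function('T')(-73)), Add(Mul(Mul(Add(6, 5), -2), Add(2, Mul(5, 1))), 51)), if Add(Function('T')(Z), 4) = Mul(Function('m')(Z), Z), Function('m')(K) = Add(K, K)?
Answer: 23746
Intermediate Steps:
Function('m')(K) = Mul(2, K)
Function('T')(Z) = Add(-4, Mul(2, Pow(Z, 2))) (Function('T')(Z) = Add(-4, Mul(Mul(2, Z), Z)) = Add(-4, Mul(2, Pow(Z, 2))))
Add(Add(13195, Function('T')(-73)), Add(Mul(Mul(Add(6, 5), -2), Add(2, Mul(5, 1))), 51)) = Add(Add(13195, Add(-4, Mul(2, Pow(-73, 2)))), Add(Mul(Mul(Add(6, 5), -2), Add(2, Mul(5, 1))), 51)) = Add(Add(13195, Add(-4, Mul(2, 5329))), Add(Mul(Mul(11, -2), Add(2, 5)), 51)) = Add(Add(13195, Add(-4, 10658)), Add(Mul(-22, 7), 51)) = Add(Add(13195, 10654), Add(-154, 51)) = Add(23849, -103) = 23746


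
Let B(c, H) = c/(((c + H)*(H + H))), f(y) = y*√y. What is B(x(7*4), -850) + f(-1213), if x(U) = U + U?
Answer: 7/168725 - 1213*I*√1213 ≈ 4.1488e-5 - 42247.0*I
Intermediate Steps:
f(y) = y^(3/2)
x(U) = 2*U
B(c, H) = c/(2*H*(H + c)) (B(c, H) = c/(((H + c)*(2*H))) = c/((2*H*(H + c))) = c*(1/(2*H*(H + c))) = c/(2*H*(H + c)))
B(x(7*4), -850) + f(-1213) = (½)*(2*(7*4))/(-850*(-850 + 2*(7*4))) + (-1213)^(3/2) = (½)*(2*28)*(-1/850)/(-850 + 2*28) - 1213*I*√1213 = (½)*56*(-1/850)/(-850 + 56) - 1213*I*√1213 = (½)*56*(-1/850)/(-794) - 1213*I*√1213 = (½)*56*(-1/850)*(-1/794) - 1213*I*√1213 = 7/168725 - 1213*I*√1213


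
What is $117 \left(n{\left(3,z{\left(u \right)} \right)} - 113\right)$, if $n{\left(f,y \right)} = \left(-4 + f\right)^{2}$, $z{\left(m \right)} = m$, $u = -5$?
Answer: $-13104$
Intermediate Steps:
$117 \left(n{\left(3,z{\left(u \right)} \right)} - 113\right) = 117 \left(\left(-4 + 3\right)^{2} - 113\right) = 117 \left(\left(-1\right)^{2} - 113\right) = 117 \left(1 - 113\right) = 117 \left(-112\right) = -13104$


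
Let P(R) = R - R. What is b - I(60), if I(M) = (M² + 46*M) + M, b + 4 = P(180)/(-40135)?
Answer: -6424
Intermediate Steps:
P(R) = 0
b = -4 (b = -4 + 0/(-40135) = -4 + 0*(-1/40135) = -4 + 0 = -4)
I(M) = M² + 47*M
b - I(60) = -4 - 60*(47 + 60) = -4 - 60*107 = -4 - 1*6420 = -4 - 6420 = -6424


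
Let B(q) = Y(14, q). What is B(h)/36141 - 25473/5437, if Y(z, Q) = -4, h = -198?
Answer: -920641441/196498617 ≈ -4.6852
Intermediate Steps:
B(q) = -4
B(h)/36141 - 25473/5437 = -4/36141 - 25473/5437 = -920641441/196498617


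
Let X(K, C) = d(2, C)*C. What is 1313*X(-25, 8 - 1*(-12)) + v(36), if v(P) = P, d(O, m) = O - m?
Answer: -472644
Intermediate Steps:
X(K, C) = C*(2 - C) (X(K, C) = (2 - C)*C = C*(2 - C))
1313*X(-25, 8 - 1*(-12)) + v(36) = 1313*((8 - 1*(-12))*(2 - (8 - 1*(-12)))) + 36 = 1313*((8 + 12)*(2 - (8 + 12))) + 36 = 1313*(20*(2 - 1*20)) + 36 = 1313*(20*(2 - 20)) + 36 = 1313*(20*(-18)) + 36 = 1313*(-360) + 36 = -472680 + 36 = -472644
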